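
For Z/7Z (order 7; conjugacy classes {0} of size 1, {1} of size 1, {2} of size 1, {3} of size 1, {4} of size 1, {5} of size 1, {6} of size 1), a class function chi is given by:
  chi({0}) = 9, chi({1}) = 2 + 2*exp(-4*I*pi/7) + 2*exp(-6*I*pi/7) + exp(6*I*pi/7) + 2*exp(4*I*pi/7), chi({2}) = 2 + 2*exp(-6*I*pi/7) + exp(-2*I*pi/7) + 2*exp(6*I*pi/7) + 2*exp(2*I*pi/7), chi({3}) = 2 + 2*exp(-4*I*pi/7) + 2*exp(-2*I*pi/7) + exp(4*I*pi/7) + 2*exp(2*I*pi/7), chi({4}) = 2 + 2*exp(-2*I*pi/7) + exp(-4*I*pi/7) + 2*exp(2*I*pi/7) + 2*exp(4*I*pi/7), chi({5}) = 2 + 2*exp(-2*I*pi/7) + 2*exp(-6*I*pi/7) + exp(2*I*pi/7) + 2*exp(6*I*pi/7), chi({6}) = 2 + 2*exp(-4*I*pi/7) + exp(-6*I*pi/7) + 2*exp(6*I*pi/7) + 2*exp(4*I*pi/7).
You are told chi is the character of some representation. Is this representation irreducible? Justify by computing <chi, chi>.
Not irreducible (reducible): <chi, chi> = 17 > 1.

Solution. <chi, chi> = (1/|G|) sum_C |C| * |chi(C)|^2 = (1/7)[1*|9|^2 + 1*|2 + 2*exp(-4*I*pi/7) + 2*exp(-6*I*pi/7) + exp(6*I*pi/7) + 2*exp(4*I*pi/7)|^2 + 1*|2 + 2*exp(-6*I*pi/7) + exp(-2*I*pi/7) + 2*exp(6*I*pi/7) + 2*exp(2*I*pi/7)|^2 + 1*|2 + 2*exp(-4*I*pi/7) + 2*exp(-2*I*pi/7) + exp(4*I*pi/7) + 2*exp(2*I*pi/7)|^2 + 1*|2 + 2*exp(-2*I*pi/7) + exp(-4*I*pi/7) + 2*exp(2*I*pi/7) + 2*exp(4*I*pi/7)|^2 + 1*|2 + 2*exp(-2*I*pi/7) + 2*exp(-6*I*pi/7) + exp(2*I*pi/7) + 2*exp(6*I*pi/7)|^2 + 1*|2 + 2*exp(-4*I*pi/7) + exp(-6*I*pi/7) + 2*exp(6*I*pi/7) + 2*exp(4*I*pi/7)|^2]
  = (1/7)[(81) + (17 + 14*exp(-4*I*pi/7) + 8*exp(-2*I*pi/7) + 10*exp(-6*I*pi/7) + 10*exp(6*I*pi/7) + 8*exp(2*I*pi/7) + 14*exp(4*I*pi/7)) + (17 + 10*exp(-2*I*pi/7) + 8*exp(-4*I*pi/7) + 14*exp(-6*I*pi/7) + 14*exp(6*I*pi/7) + 8*exp(4*I*pi/7) + 10*exp(2*I*pi/7)) + (17 + 14*exp(-2*I*pi/7) + 10*exp(-4*I*pi/7) + 8*exp(-6*I*pi/7) + 8*exp(6*I*pi/7) + 10*exp(4*I*pi/7) + 14*exp(2*I*pi/7)) + (17 + 14*exp(-2*I*pi/7) + 10*exp(-4*I*pi/7) + 8*exp(-6*I*pi/7) + 8*exp(6*I*pi/7) + 10*exp(4*I*pi/7) + 14*exp(2*I*pi/7)) + (17 + 10*exp(-2*I*pi/7) + 8*exp(-4*I*pi/7) + 14*exp(-6*I*pi/7) + 14*exp(6*I*pi/7) + 8*exp(4*I*pi/7) + 10*exp(2*I*pi/7)) + (17 + 14*exp(-4*I*pi/7) + 8*exp(-2*I*pi/7) + 10*exp(-6*I*pi/7) + 10*exp(6*I*pi/7) + 8*exp(2*I*pi/7) + 14*exp(4*I*pi/7))] = 119/7 = 17.
(Exp terms are combined using exp(i*s)*conj(exp(i*t)) = exp(i*(s-t)), and sums of them are collapsed using the identity that for every m > 1 the m distinct m-th roots of unity sum to 0, e.g. 1 + exp(2*I*pi/3) + exp(-2*I*pi/3) = 0.)
A character is irreducible iff <chi, chi> = 1, so this representation is reducible.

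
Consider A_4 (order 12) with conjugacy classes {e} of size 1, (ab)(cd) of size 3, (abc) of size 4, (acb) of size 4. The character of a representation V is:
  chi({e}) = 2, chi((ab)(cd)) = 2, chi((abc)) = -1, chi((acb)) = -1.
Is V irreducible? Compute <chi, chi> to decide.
Not irreducible (reducible): <chi, chi> = 2 > 1.

Explanation: <chi, chi> = (1/|G|) sum_C |C| * |chi(C)|^2 = (1/12)[1*|2|^2 + 3*|2|^2 + 4*|-1|^2 + 4*|-1|^2]
  = (1/12)[(4) + (12) + (4) + (4)] = 24/12 = 2.
(Exp terms are combined using exp(i*s)*conj(exp(i*t)) = exp(i*(s-t)), and sums of them are collapsed using the identity that for every m > 1 the m distinct m-th roots of unity sum to 0, e.g. 1 + exp(2*I*pi/3) + exp(-2*I*pi/3) = 0.)
A character is irreducible iff <chi, chi> = 1, so this representation is reducible.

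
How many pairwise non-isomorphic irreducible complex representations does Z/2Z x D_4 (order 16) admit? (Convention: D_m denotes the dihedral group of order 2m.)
10

Derivation: The number of irreducible complex representations of a finite group equals its number of conjugacy classes. For a direct product, #classes(G x H) = #classes(G) * #classes(H). Z/2Z has 2 classes (abelian), D_4 has 5 classes, so 2 * 5 = 10, so Z/2Z x D_4 (order 16) has exactly 10 irreducible complex representations.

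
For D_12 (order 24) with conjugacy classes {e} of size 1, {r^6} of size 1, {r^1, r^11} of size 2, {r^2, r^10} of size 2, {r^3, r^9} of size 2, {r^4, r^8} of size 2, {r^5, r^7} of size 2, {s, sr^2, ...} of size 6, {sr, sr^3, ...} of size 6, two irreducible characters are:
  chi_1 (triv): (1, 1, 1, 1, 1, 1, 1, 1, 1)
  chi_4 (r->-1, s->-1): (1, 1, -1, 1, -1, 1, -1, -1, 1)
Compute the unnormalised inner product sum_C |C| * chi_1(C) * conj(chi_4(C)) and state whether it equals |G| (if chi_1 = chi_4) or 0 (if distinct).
Sum = 0; so <chi_1, chi_4> = 0 (distinct irreducibles are orthogonal).

Proof sketch: Compute term by term over conjugacy classes (|C| * chi_1(C) * conj(chi_4(C))):
  1*(1)*conj(1) + 1*(1)*conj(1) + 2*(1)*conj(-1) + 2*(1)*conj(1) + 2*(1)*conj(-1) + 2*(1)*conj(1) + 2*(1)*conj(-1) + 6*(1)*conj(-1) + 6*(1)*conj(1)
  = (1) + (1) + (-2) + (2) + (-2) + (2) + (-2) + (-6) + (6)
  = 0.
Dividing by |G| = 24 gives 0/24 = 0, matching the row-orthogonality relation <chi_1, chi_4> = [chi_1 = chi_4].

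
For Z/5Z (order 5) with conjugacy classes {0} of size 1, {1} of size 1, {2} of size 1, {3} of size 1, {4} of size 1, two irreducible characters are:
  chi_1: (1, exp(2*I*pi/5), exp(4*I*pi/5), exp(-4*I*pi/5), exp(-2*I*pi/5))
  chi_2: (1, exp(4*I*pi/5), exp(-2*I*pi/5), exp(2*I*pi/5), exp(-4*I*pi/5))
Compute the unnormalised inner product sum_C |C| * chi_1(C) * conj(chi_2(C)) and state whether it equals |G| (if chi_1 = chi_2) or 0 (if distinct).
Sum = 0; so <chi_1, chi_2> = 0 (distinct irreducibles are orthogonal).

Details: Compute term by term over conjugacy classes (|C| * chi_1(C) * conj(chi_2(C))):
  1*(1)*conj(1) + 1*(exp(2*I*pi/5))*conj(exp(4*I*pi/5)) + 1*(exp(4*I*pi/5))*conj(exp(-2*I*pi/5)) + 1*(exp(-4*I*pi/5))*conj(exp(2*I*pi/5)) + 1*(exp(-2*I*pi/5))*conj(exp(-4*I*pi/5))
  = (1) + (exp(-2*I*pi/5)) + (exp(-4*I*pi/5)) + (exp(4*I*pi/5)) + (exp(2*I*pi/5))
  = 0.
(Exp terms are combined using exp(i*s)*conj(exp(i*t)) = exp(i*(s-t)), and sums of them are collapsed using the identity that for every m > 1 the m distinct m-th roots of unity sum to 0, e.g. 1 + exp(2*I*pi/3) + exp(-2*I*pi/3) = 0.)
Dividing by |G| = 5 gives 0/5 = 0, matching the row-orthogonality relation <chi_1, chi_2> = [chi_1 = chi_2].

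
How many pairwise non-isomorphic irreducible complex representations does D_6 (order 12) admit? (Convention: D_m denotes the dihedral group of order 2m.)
6

Solution. The number of irreducible complex representations of a finite group equals its number of conjugacy classes. D_6 has 6 conjugacy classes (n/2 + 3 for n even), so D_6 (order 12) has exactly 6 irreducible complex representations.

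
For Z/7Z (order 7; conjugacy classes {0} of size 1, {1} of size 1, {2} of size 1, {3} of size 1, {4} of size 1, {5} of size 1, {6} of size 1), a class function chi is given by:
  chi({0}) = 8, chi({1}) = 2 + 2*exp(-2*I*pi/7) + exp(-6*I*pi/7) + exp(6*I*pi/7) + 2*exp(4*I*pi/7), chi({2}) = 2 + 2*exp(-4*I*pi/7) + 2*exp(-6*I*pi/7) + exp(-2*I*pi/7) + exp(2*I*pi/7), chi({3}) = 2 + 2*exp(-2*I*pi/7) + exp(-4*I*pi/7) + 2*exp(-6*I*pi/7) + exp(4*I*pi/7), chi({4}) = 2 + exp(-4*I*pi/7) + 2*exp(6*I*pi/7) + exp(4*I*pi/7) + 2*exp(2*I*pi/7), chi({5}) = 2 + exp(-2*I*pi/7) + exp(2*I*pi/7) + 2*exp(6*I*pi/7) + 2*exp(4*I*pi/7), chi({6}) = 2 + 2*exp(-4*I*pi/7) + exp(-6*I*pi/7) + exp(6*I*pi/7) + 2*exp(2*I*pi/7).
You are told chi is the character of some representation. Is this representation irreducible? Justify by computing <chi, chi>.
Not irreducible (reducible): <chi, chi> = 14 > 1.

Working: <chi, chi> = (1/|G|) sum_C |C| * |chi(C)|^2 = (1/7)[1*|8|^2 + 1*|2 + 2*exp(-2*I*pi/7) + exp(-6*I*pi/7) + exp(6*I*pi/7) + 2*exp(4*I*pi/7)|^2 + 1*|2 + 2*exp(-4*I*pi/7) + 2*exp(-6*I*pi/7) + exp(-2*I*pi/7) + exp(2*I*pi/7)|^2 + 1*|2 + 2*exp(-2*I*pi/7) + exp(-4*I*pi/7) + 2*exp(-6*I*pi/7) + exp(4*I*pi/7)|^2 + 1*|2 + exp(-4*I*pi/7) + 2*exp(6*I*pi/7) + exp(4*I*pi/7) + 2*exp(2*I*pi/7)|^2 + 1*|2 + exp(-2*I*pi/7) + exp(2*I*pi/7) + 2*exp(6*I*pi/7) + 2*exp(4*I*pi/7)|^2 + 1*|2 + 2*exp(-4*I*pi/7) + exp(-6*I*pi/7) + exp(6*I*pi/7) + 2*exp(2*I*pi/7)|^2]
  = (1/7)[(64) + (14 + 8*exp(-4*I*pi/7) + 7*exp(-2*I*pi/7) + 10*exp(-6*I*pi/7) + 10*exp(6*I*pi/7) + 7*exp(2*I*pi/7) + 8*exp(4*I*pi/7)) + (14 + 10*exp(-2*I*pi/7) + 7*exp(-4*I*pi/7) + 8*exp(-6*I*pi/7) + 8*exp(6*I*pi/7) + 7*exp(4*I*pi/7) + 10*exp(2*I*pi/7)) + (14 + 10*exp(-4*I*pi/7) + 8*exp(-2*I*pi/7) + 7*exp(-6*I*pi/7) + 7*exp(6*I*pi/7) + 8*exp(2*I*pi/7) + 10*exp(4*I*pi/7)) + (14 + 10*exp(-4*I*pi/7) + 8*exp(-2*I*pi/7) + 7*exp(-6*I*pi/7) + 7*exp(6*I*pi/7) + 8*exp(2*I*pi/7) + 10*exp(4*I*pi/7)) + (14 + 10*exp(-2*I*pi/7) + 7*exp(-4*I*pi/7) + 8*exp(-6*I*pi/7) + 8*exp(6*I*pi/7) + 7*exp(4*I*pi/7) + 10*exp(2*I*pi/7)) + (14 + 8*exp(-4*I*pi/7) + 7*exp(-2*I*pi/7) + 10*exp(-6*I*pi/7) + 10*exp(6*I*pi/7) + 7*exp(2*I*pi/7) + 8*exp(4*I*pi/7))] = 98/7 = 14.
(Exp terms are combined using exp(i*s)*conj(exp(i*t)) = exp(i*(s-t)), and sums of them are collapsed using the identity that for every m > 1 the m distinct m-th roots of unity sum to 0, e.g. 1 + exp(2*I*pi/3) + exp(-2*I*pi/3) = 0.)
A character is irreducible iff <chi, chi> = 1, so this representation is reducible.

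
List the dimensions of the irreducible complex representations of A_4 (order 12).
Dimensions: 1, 1, 1, 3

Details: There are 4 irreducibles (= number of conjugacy classes). Their dimensions d_i satisfy sum d_i^2 = |G| = 12: 1 + 1 + 1 + 9 = 12.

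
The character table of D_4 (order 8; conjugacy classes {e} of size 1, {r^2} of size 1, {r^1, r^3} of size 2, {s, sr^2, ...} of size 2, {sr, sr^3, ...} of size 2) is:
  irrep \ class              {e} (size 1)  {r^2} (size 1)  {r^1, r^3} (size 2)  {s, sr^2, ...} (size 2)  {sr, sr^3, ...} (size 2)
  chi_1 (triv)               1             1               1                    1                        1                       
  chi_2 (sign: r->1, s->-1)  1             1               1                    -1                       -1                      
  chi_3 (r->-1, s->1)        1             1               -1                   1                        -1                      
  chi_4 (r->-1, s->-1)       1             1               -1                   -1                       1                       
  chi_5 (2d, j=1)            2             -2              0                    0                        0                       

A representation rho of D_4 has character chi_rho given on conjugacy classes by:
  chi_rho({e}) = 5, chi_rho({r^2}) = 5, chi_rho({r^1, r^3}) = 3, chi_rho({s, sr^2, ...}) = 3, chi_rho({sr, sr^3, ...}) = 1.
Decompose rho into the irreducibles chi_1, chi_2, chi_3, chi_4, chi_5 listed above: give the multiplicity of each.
Multiplicities: chi_1: 3, chi_2: 1, chi_3: 1, chi_4: 0, chi_5: 0.

Derivation: Use <chi_rho, chi> = (1/|G|) sum_C |C| * chi_rho(C) * conj(chi(C)) with |G| = 8 for each irreducible chi in the table:
  <chi_rho, chi_1> = (1/8)[1*(5)*conj(1) + 1*(5)*conj(1) + 2*(3)*conj(1) + 2*(3)*conj(1) + 2*(1)*conj(1)]
      = (1/8)[(5) + (5) + (6) + (6) + (2)] = 24/8 = 3
  <chi_rho, chi_2> = (1/8)[1*(5)*conj(1) + 1*(5)*conj(1) + 2*(3)*conj(1) + 2*(3)*conj(-1) + 2*(1)*conj(-1)]
      = (1/8)[(5) + (5) + (6) + (-6) + (-2)] = 8/8 = 1
  <chi_rho, chi_3> = (1/8)[1*(5)*conj(1) + 1*(5)*conj(1) + 2*(3)*conj(-1) + 2*(3)*conj(1) + 2*(1)*conj(-1)]
      = (1/8)[(5) + (5) + (-6) + (6) + (-2)] = 8/8 = 1
  <chi_rho, chi_4> = (1/8)[1*(5)*conj(1) + 1*(5)*conj(1) + 2*(3)*conj(-1) + 2*(3)*conj(-1) + 2*(1)*conj(1)]
      = (1/8)[(5) + (5) + (-6) + (-6) + (2)] = 0/8 = 0
  <chi_rho, chi_5> = (1/8)[1*(5)*conj(2) + 1*(5)*conj(-2) + 2*(3)*conj(0) + 2*(3)*conj(0) + 2*(1)*conj(0)]
      = (1/8)[(10) + (-10) + (0) + (0) + (0)] = 0/8 = 0
Dimension check: dim(rho) = sum (mult * dim) = 3*1 + 1*1 + 1*1 + 0*1 + 0*2 = 5 = chi_rho(e) = 5.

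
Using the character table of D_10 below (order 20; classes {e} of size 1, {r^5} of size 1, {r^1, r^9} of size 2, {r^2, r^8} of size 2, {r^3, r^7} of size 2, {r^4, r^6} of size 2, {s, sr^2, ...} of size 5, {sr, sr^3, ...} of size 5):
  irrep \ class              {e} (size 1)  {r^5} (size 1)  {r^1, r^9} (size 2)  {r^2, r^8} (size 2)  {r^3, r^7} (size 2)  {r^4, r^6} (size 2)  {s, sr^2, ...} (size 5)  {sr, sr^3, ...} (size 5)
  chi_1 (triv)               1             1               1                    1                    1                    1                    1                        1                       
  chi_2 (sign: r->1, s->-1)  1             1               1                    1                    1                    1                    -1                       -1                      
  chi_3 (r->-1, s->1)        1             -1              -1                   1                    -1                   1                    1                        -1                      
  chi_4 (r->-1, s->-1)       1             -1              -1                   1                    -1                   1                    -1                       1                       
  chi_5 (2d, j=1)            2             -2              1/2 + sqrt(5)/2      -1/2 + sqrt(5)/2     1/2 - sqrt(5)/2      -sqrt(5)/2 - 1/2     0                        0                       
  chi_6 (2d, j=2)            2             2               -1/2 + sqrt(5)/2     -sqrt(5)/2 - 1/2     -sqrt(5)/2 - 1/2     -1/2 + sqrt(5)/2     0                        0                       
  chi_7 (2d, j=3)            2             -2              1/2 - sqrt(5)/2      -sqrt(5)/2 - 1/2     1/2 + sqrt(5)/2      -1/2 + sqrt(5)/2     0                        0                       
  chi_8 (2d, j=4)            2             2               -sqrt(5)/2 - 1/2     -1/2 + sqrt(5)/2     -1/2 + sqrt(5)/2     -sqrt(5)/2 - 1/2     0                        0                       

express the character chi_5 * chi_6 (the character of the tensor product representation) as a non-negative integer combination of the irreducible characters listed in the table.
chi_5 tensor chi_6 = chi_5 + chi_7 (all other irreducibles have multiplicity 0).

Justification: The character of a tensor product is the pointwise product (chi_5 * chi_6)(C) = chi_5(C) * chi_6(C):
  {e}: (2)*(2), {r^5}: (-2)*(2), {r^1, r^9}: (1/2 + sqrt(5)/2)*(-1/2 + sqrt(5)/2), {r^2, r^8}: (-1/2 + sqrt(5)/2)*(-sqrt(5)/2 - 1/2), {r^3, r^7}: (1/2 - sqrt(5)/2)*(-sqrt(5)/2 - 1/2), {r^4, r^6}: (-sqrt(5)/2 - 1/2)*(-1/2 + sqrt(5)/2), {s, sr^2, ...}: (0)*(0), {sr, sr^3, ...}: (0)*(0)
so (chi_5 * chi_6) takes values
  {e} -> 4, {r^5} -> -4, {r^1, r^9} -> 1, {r^2, r^8} -> -1, {r^3, r^7} -> 1, {r^4, r^6} -> -1, {s, sr^2, ...} -> 0, {sr, sr^3, ...} -> 0.
Now take the inner product of this character with each irreducible chi from the table, <chi_5*chi_6, chi> = (1/20) sum_C |C| (chi_5*chi_6)(C) conj(chi(C)):
  <chi_5*chi_6, chi_1> = (1/20)[1*(4)*conj(1) + 1*(-4)*conj(1) + 2*(1)*conj(1) + 2*(-1)*conj(1) + 2*(1)*conj(1) + 2*(-1)*conj(1) + 5*(0)*conj(1) + 5*(0)*conj(1)]
      = (1/20)[(4) + (-4) + (2) + (-2) + (2) + (-2) + (0) + (0)] = 0/20 = 0
  <chi_5*chi_6, chi_2> = (1/20)[1*(4)*conj(1) + 1*(-4)*conj(1) + 2*(1)*conj(1) + 2*(-1)*conj(1) + 2*(1)*conj(1) + 2*(-1)*conj(1) + 5*(0)*conj(-1) + 5*(0)*conj(-1)]
      = (1/20)[(4) + (-4) + (2) + (-2) + (2) + (-2) + (0) + (0)] = 0/20 = 0
  <chi_5*chi_6, chi_3> = (1/20)[1*(4)*conj(1) + 1*(-4)*conj(-1) + 2*(1)*conj(-1) + 2*(-1)*conj(1) + 2*(1)*conj(-1) + 2*(-1)*conj(1) + 5*(0)*conj(1) + 5*(0)*conj(-1)]
      = (1/20)[(4) + (4) + (-2) + (-2) + (-2) + (-2) + (0) + (0)] = 0/20 = 0
  <chi_5*chi_6, chi_4> = (1/20)[1*(4)*conj(1) + 1*(-4)*conj(-1) + 2*(1)*conj(-1) + 2*(-1)*conj(1) + 2*(1)*conj(-1) + 2*(-1)*conj(1) + 5*(0)*conj(-1) + 5*(0)*conj(1)]
      = (1/20)[(4) + (4) + (-2) + (-2) + (-2) + (-2) + (0) + (0)] = 0/20 = 0
  <chi_5*chi_6, chi_5> = (1/20)[1*(4)*conj(2) + 1*(-4)*conj(-2) + 2*(1)*conj(1/2 + sqrt(5)/2) + 2*(-1)*conj(-1/2 + sqrt(5)/2) + 2*(1)*conj(1/2 - sqrt(5)/2) + 2*(-1)*conj(-sqrt(5)/2 - 1/2) + 5*(0)*conj(0) + 5*(0)*conj(0)]
      = (1/20)[(8) + (8) + (1 + sqrt(5)) + (1 - sqrt(5)) + (1 - sqrt(5)) + (1 + sqrt(5)) + (0) + (0)] = 20/20 = 1
  <chi_5*chi_6, chi_6> = (1/20)[1*(4)*conj(2) + 1*(-4)*conj(2) + 2*(1)*conj(-1/2 + sqrt(5)/2) + 2*(-1)*conj(-sqrt(5)/2 - 1/2) + 2*(1)*conj(-sqrt(5)/2 - 1/2) + 2*(-1)*conj(-1/2 + sqrt(5)/2) + 5*(0)*conj(0) + 5*(0)*conj(0)]
      = (1/20)[(8) + (-8) + (-1 + sqrt(5)) + (1 + sqrt(5)) + (-sqrt(5) - 1) + (1 - sqrt(5)) + (0) + (0)] = 0/20 = 0
  <chi_5*chi_6, chi_7> = (1/20)[1*(4)*conj(2) + 1*(-4)*conj(-2) + 2*(1)*conj(1/2 - sqrt(5)/2) + 2*(-1)*conj(-sqrt(5)/2 - 1/2) + 2*(1)*conj(1/2 + sqrt(5)/2) + 2*(-1)*conj(-1/2 + sqrt(5)/2) + 5*(0)*conj(0) + 5*(0)*conj(0)]
      = (1/20)[(8) + (8) + (1 - sqrt(5)) + (1 + sqrt(5)) + (1 + sqrt(5)) + (1 - sqrt(5)) + (0) + (0)] = 20/20 = 1
  <chi_5*chi_6, chi_8> = (1/20)[1*(4)*conj(2) + 1*(-4)*conj(2) + 2*(1)*conj(-sqrt(5)/2 - 1/2) + 2*(-1)*conj(-1/2 + sqrt(5)/2) + 2*(1)*conj(-1/2 + sqrt(5)/2) + 2*(-1)*conj(-sqrt(5)/2 - 1/2) + 5*(0)*conj(0) + 5*(0)*conj(0)]
      = (1/20)[(8) + (-8) + (-sqrt(5) - 1) + (1 - sqrt(5)) + (-1 + sqrt(5)) + (1 + sqrt(5)) + (0) + (0)] = 0/20 = 0
Hence the multiplicities are chi_5: 1, chi_7: 1. Dimension check: dim(chi_5)*dim(chi_6) = 2*2 = 4 and sum (mult * dim) = 1*2 + 1*2 = 4.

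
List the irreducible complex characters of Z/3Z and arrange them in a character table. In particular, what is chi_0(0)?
Character table of Z/3Z (irreps indexed chi_0,...,chi_2 with chi_k(m) = zeta_3^(k*m), zeta_3 = exp(2*pi*i/3)):
  irrep \ class  {0} (size 1)  {1} (size 1)    {2} (size 1)  
  chi_0          1             1               1             
  chi_1          1             exp(2*I*pi/3)   exp(-2*I*pi/3)
  chi_2          1             exp(-2*I*pi/3)  exp(2*I*pi/3) 

Spot check: chi_0(0) = zeta_3^(0*0) = zeta_3^0 = 1.

Details: Z/3Z is abelian, so all 3 irreducible complex representations are 1-dimensional. They are given by chi_k(m) = zeta_3^(k*m) for k = 0,...,2. Row orthogonality: sum_m chi_k(m) conj(chi_l(m)) = 3 * [k = l].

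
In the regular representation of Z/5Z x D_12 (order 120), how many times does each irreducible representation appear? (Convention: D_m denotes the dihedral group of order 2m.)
Each irreducible V_i of dimension d_i appears with multiplicity d_i, i.e. rho_reg = (direct sum over all irreducibles V_i) d_i V_i. The irreducible dimensions for Z/5Z x D_12 are 1, 1, 1, 1, 1, 1, 1, 1, 1, 1, 1, 1, 1, 1, 1, 1, 1, 1, 1, 1, 2, 2, 2, 2, 2, 2, 2, 2, 2, 2, 2, 2, 2, 2, 2, 2, 2, 2, 2, 2, 2, 2, 2, 2, 2: 20 irreducibles of dimension 1, each with multiplicity 1; 25 irreducibles of dimension 2, each with multiplicity 2. Total dimension 20*1*1 + 25*2*2 = 120 = |G|.

General theorem: in the regular representation of a finite group G, each irreducible appears with multiplicity equal to its dimension. Check: dim(rho_reg) = sum d_i^2 = 1 + 1 + 1 + 1 + 1 + 1 + 1 + 1 + 1 + 1 + 1 + 1 + 1 + 1 + 1 + 1 + 1 + 1 + 1 + 1 + 4 + 4 + 4 + 4 + 4 + 4 + 4 + 4 + 4 + 4 + 4 + 4 + 4 + 4 + 4 + 4 + 4 + 4 + 4 + 4 + 4 + 4 + 4 + 4 + 4 = 120 = |G|.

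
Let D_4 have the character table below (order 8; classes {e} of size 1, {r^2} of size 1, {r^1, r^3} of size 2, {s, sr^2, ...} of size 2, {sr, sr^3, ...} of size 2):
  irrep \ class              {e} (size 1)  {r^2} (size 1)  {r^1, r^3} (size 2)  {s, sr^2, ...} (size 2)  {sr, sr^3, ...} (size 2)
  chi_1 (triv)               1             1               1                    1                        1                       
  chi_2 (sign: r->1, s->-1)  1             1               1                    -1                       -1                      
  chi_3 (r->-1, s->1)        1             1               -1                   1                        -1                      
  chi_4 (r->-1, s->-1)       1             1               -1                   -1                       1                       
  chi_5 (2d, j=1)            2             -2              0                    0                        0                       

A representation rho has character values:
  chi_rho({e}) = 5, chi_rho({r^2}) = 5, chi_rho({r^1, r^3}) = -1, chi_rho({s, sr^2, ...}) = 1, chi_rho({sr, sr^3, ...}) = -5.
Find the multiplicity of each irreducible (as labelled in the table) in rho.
Multiplicities: chi_1: 0, chi_2: 2, chi_3: 3, chi_4: 0, chi_5: 0.

Reasoning: Use <chi_rho, chi> = (1/|G|) sum_C |C| * chi_rho(C) * conj(chi(C)) with |G| = 8 for each irreducible chi in the table:
  <chi_rho, chi_1> = (1/8)[1*(5)*conj(1) + 1*(5)*conj(1) + 2*(-1)*conj(1) + 2*(1)*conj(1) + 2*(-5)*conj(1)]
      = (1/8)[(5) + (5) + (-2) + (2) + (-10)] = 0/8 = 0
  <chi_rho, chi_2> = (1/8)[1*(5)*conj(1) + 1*(5)*conj(1) + 2*(-1)*conj(1) + 2*(1)*conj(-1) + 2*(-5)*conj(-1)]
      = (1/8)[(5) + (5) + (-2) + (-2) + (10)] = 16/8 = 2
  <chi_rho, chi_3> = (1/8)[1*(5)*conj(1) + 1*(5)*conj(1) + 2*(-1)*conj(-1) + 2*(1)*conj(1) + 2*(-5)*conj(-1)]
      = (1/8)[(5) + (5) + (2) + (2) + (10)] = 24/8 = 3
  <chi_rho, chi_4> = (1/8)[1*(5)*conj(1) + 1*(5)*conj(1) + 2*(-1)*conj(-1) + 2*(1)*conj(-1) + 2*(-5)*conj(1)]
      = (1/8)[(5) + (5) + (2) + (-2) + (-10)] = 0/8 = 0
  <chi_rho, chi_5> = (1/8)[1*(5)*conj(2) + 1*(5)*conj(-2) + 2*(-1)*conj(0) + 2*(1)*conj(0) + 2*(-5)*conj(0)]
      = (1/8)[(10) + (-10) + (0) + (0) + (0)] = 0/8 = 0
Dimension check: dim(rho) = sum (mult * dim) = 0*1 + 2*1 + 3*1 + 0*1 + 0*2 = 5 = chi_rho(e) = 5.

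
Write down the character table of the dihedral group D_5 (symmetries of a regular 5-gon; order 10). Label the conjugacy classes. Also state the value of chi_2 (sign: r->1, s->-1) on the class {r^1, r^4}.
Conjugacy classes: {e} of size 1, {r^1, r^4} of size 2, {r^2, r^3} of size 2, {s, sr, ..., sr^4} of size 5.
Character table:
  irrep \ class              {e} (size 1)  {r^1, r^4} (size 2)  {r^2, r^3} (size 2)  {s, sr, ..., sr^4} (size 5)
  chi_1 (triv)               1             1                    1                    1                          
  chi_2 (sign: r->1, s->-1)  1             1                    1                    -1                         
  chi_3 (2d, j=1)            2             -1/2 + sqrt(5)/2     -sqrt(5)/2 - 1/2     0                          
  chi_4 (2d, j=2)            2             -sqrt(5)/2 - 1/2     -1/2 + sqrt(5)/2     0                          

Spot check: chi_2 (sign: r->1, s->-1) on {r^1, r^4} = 1.

Working: D_5 has order 2*5 = 10 with 4 conjugacy classes, hence 4 irreducibles. Sum of squared dims 1 + 1 + 4 + 4 = 10 = |G|. Linear characters come from the abelianisation; the 2-dimensional irreps have character r^k -> 2*cos(2*pi*j*k/5), reflections -> 0.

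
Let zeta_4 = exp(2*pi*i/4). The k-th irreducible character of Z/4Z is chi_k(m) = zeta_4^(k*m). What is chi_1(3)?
chi_1(3) = zeta_4^3 = -I

Proof sketch: chi_1(3) = zeta_4^(1*3) = zeta_4^3. Since zeta_4^4 = 1, this equals zeta_4^3 = exp(2*pi*i*3/4) = -I.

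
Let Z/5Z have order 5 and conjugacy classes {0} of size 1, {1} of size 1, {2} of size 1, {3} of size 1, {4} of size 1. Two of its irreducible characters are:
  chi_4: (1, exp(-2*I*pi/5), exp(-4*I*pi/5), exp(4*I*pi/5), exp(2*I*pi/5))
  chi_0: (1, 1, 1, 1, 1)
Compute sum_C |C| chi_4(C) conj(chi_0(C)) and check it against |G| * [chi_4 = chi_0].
Sum = 0; so <chi_4, chi_0> = 0 (distinct irreducibles are orthogonal).

Details: Compute term by term over conjugacy classes (|C| * chi_4(C) * conj(chi_0(C))):
  1*(1)*conj(1) + 1*(exp(-2*I*pi/5))*conj(1) + 1*(exp(-4*I*pi/5))*conj(1) + 1*(exp(4*I*pi/5))*conj(1) + 1*(exp(2*I*pi/5))*conj(1)
  = (1) + (exp(-2*I*pi/5)) + (exp(-4*I*pi/5)) + (exp(4*I*pi/5)) + (exp(2*I*pi/5))
  = 0.
(Exp terms are combined using exp(i*s)*conj(exp(i*t)) = exp(i*(s-t)), and sums of them are collapsed using the identity that for every m > 1 the m distinct m-th roots of unity sum to 0, e.g. 1 + exp(2*I*pi/3) + exp(-2*I*pi/3) = 0.)
Dividing by |G| = 5 gives 0/5 = 0, matching the row-orthogonality relation <chi_4, chi_0> = [chi_4 = chi_0].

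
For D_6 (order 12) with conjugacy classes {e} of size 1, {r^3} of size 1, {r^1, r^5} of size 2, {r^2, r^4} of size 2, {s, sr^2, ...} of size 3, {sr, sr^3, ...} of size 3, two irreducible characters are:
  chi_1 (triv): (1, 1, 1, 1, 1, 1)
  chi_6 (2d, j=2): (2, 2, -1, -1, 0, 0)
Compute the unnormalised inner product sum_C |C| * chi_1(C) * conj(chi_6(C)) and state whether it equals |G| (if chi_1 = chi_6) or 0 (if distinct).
Sum = 0; so <chi_1, chi_6> = 0 (distinct irreducibles are orthogonal).

Explanation: Compute term by term over conjugacy classes (|C| * chi_1(C) * conj(chi_6(C))):
  1*(1)*conj(2) + 1*(1)*conj(2) + 2*(1)*conj(-1) + 2*(1)*conj(-1) + 3*(1)*conj(0) + 3*(1)*conj(0)
  = (2) + (2) + (-2) + (-2) + (0) + (0)
  = 0.
Dividing by |G| = 12 gives 0/12 = 0, matching the row-orthogonality relation <chi_1, chi_6> = [chi_1 = chi_6].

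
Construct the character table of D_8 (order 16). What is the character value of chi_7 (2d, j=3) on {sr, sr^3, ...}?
Conjugacy classes: {e} of size 1, {r^4} of size 1, {r^1, r^7} of size 2, {r^2, r^6} of size 2, {r^3, r^5} of size 2, {s, sr^2, ...} of size 4, {sr, sr^3, ...} of size 4.
Character table:
  irrep \ class              {e} (size 1)  {r^4} (size 1)  {r^1, r^7} (size 2)  {r^2, r^6} (size 2)  {r^3, r^5} (size 2)  {s, sr^2, ...} (size 4)  {sr, sr^3, ...} (size 4)
  chi_1 (triv)               1             1               1                    1                    1                    1                        1                       
  chi_2 (sign: r->1, s->-1)  1             1               1                    1                    1                    -1                       -1                      
  chi_3 (r->-1, s->1)        1             1               -1                   1                    -1                   1                        -1                      
  chi_4 (r->-1, s->-1)       1             1               -1                   1                    -1                   -1                       1                       
  chi_5 (2d, j=1)            2             -2              sqrt(2)              0                    -sqrt(2)             0                        0                       
  chi_6 (2d, j=2)            2             2               0                    -2                   0                    0                        0                       
  chi_7 (2d, j=3)            2             -2              -sqrt(2)             0                    sqrt(2)              0                        0                       

Spot check: chi_7 (2d, j=3) on {sr, sr^3, ...} = 0.

Explanation: D_8 has order 2*8 = 16 with 7 conjugacy classes, hence 7 irreducibles. Sum of squared dims 1 + 1 + 1 + 1 + 4 + 4 + 4 = 16 = |G|. Linear characters come from the abelianisation; the 2-dimensional irreps have character r^k -> 2*cos(2*pi*j*k/8), reflections -> 0.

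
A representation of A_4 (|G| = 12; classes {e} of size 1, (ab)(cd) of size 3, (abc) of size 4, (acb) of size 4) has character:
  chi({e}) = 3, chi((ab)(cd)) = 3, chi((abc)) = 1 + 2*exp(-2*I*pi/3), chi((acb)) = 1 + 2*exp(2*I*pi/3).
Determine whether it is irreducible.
Not irreducible (reducible): <chi, chi> = 5 > 1.

Details: <chi, chi> = (1/|G|) sum_C |C| * |chi(C)|^2 = (1/12)[1*|3|^2 + 3*|3|^2 + 4*|1 + 2*exp(-2*I*pi/3)|^2 + 4*|1 + 2*exp(2*I*pi/3)|^2]
  = (1/12)[(9) + (27) + (12) + (12)] = 60/12 = 5.
(Exp terms are combined using exp(i*s)*conj(exp(i*t)) = exp(i*(s-t)), and sums of them are collapsed using the identity that for every m > 1 the m distinct m-th roots of unity sum to 0, e.g. 1 + exp(2*I*pi/3) + exp(-2*I*pi/3) = 0.)
A character is irreducible iff <chi, chi> = 1, so this representation is reducible.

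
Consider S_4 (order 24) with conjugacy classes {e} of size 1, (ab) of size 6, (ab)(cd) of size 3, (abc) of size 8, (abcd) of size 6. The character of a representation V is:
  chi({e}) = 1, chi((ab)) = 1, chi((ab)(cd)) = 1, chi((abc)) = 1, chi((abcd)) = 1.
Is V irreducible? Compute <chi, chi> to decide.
Irreducible: <chi, chi> = 1.

Explanation: <chi, chi> = (1/|G|) sum_C |C| * |chi(C)|^2 = (1/24)[1*|1|^2 + 6*|1|^2 + 3*|1|^2 + 8*|1|^2 + 6*|1|^2]
  = (1/24)[(1) + (6) + (3) + (8) + (6)] = 24/24 = 1.
A character is irreducible iff <chi, chi> = 1, so this representation is irreducible.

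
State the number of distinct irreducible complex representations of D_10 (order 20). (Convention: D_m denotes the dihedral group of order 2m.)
8

Why: The number of irreducible complex representations of a finite group equals its number of conjugacy classes. D_10 has 8 conjugacy classes (n/2 + 3 for n even), so D_10 (order 20) has exactly 8 irreducible complex representations.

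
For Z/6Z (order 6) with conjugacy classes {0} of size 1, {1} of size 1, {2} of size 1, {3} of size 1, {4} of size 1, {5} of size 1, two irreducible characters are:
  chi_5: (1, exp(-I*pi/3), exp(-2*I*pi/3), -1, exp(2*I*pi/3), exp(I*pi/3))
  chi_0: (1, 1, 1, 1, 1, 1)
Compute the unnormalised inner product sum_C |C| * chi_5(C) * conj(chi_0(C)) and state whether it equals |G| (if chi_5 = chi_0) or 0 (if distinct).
Sum = 0; so <chi_5, chi_0> = 0 (distinct irreducibles are orthogonal).

Details: Compute term by term over conjugacy classes (|C| * chi_5(C) * conj(chi_0(C))):
  1*(1)*conj(1) + 1*(exp(-I*pi/3))*conj(1) + 1*(exp(-2*I*pi/3))*conj(1) + 1*(-1)*conj(1) + 1*(exp(2*I*pi/3))*conj(1) + 1*(exp(I*pi/3))*conj(1)
  = (1) + (exp(-I*pi/3)) + (exp(-2*I*pi/3)) + (-1) + (exp(2*I*pi/3)) + (exp(I*pi/3))
  = 0.
(Exp terms are combined using exp(i*s)*conj(exp(i*t)) = exp(i*(s-t)), and sums of them are collapsed using the identity that for every m > 1 the m distinct m-th roots of unity sum to 0, e.g. 1 + exp(2*I*pi/3) + exp(-2*I*pi/3) = 0.)
Dividing by |G| = 6 gives 0/6 = 0, matching the row-orthogonality relation <chi_5, chi_0> = [chi_5 = chi_0].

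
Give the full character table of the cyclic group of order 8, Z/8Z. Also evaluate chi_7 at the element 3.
Character table of Z/8Z (irreps indexed chi_0,...,chi_7 with chi_k(m) = zeta_8^(k*m), zeta_8 = exp(2*pi*i/8)):
  irrep \ class  {0} (size 1)  {1} (size 1)    {2} (size 1)  {3} (size 1)    {4} (size 1)  {5} (size 1)    {6} (size 1)  {7} (size 1)  
  chi_0          1             1               1             1               1             1               1             1             
  chi_1          1             exp(I*pi/4)     I             exp(3*I*pi/4)   -1            exp(-3*I*pi/4)  -I            exp(-I*pi/4)  
  chi_2          1             I               -1            -I              1             I               -1            -I            
  chi_3          1             exp(3*I*pi/4)   -I            exp(I*pi/4)     -1            exp(-I*pi/4)    I             exp(-3*I*pi/4)
  chi_4          1             -1              1             -1              1             -1              1             -1            
  chi_5          1             exp(-3*I*pi/4)  I             exp(-I*pi/4)    -1            exp(I*pi/4)     -I            exp(3*I*pi/4) 
  chi_6          1             -I              -1            I               1             -I              -1            I             
  chi_7          1             exp(-I*pi/4)    -I            exp(-3*I*pi/4)  -1            exp(3*I*pi/4)   I             exp(I*pi/4)   

Spot check: chi_7(3) = zeta_8^(7*3) = zeta_8^21 = exp(-3*I*pi/4).

Details: Z/8Z is abelian, so all 8 irreducible complex representations are 1-dimensional. They are given by chi_k(m) = zeta_8^(k*m) for k = 0,...,7. Row orthogonality: sum_m chi_k(m) conj(chi_l(m)) = 8 * [k = l].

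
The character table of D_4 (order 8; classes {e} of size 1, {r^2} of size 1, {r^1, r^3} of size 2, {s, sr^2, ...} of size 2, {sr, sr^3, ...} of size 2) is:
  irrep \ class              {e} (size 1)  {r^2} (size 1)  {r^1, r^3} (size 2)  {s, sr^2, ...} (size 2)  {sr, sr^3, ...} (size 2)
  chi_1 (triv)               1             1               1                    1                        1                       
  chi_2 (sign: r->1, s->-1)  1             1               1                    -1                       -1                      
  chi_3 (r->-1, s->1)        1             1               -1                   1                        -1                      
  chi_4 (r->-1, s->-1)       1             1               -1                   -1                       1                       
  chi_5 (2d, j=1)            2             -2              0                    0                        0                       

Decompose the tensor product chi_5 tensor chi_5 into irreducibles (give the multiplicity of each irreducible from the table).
chi_5 tensor chi_5 = chi_1 + chi_2 + chi_3 + chi_4 (all other irreducibles have multiplicity 0).

Argument: The character of a tensor product is the pointwise product (chi_5 * chi_5)(C) = chi_5(C) * chi_5(C):
  {e}: (2)*(2), {r^2}: (-2)*(-2), {r^1, r^3}: (0)*(0), {s, sr^2, ...}: (0)*(0), {sr, sr^3, ...}: (0)*(0)
so (chi_5 * chi_5) takes values
  {e} -> 4, {r^2} -> 4, {r^1, r^3} -> 0, {s, sr^2, ...} -> 0, {sr, sr^3, ...} -> 0.
Now take the inner product of this character with each irreducible chi from the table, <chi_5*chi_5, chi> = (1/8) sum_C |C| (chi_5*chi_5)(C) conj(chi(C)):
  <chi_5*chi_5, chi_1> = (1/8)[1*(4)*conj(1) + 1*(4)*conj(1) + 2*(0)*conj(1) + 2*(0)*conj(1) + 2*(0)*conj(1)]
      = (1/8)[(4) + (4) + (0) + (0) + (0)] = 8/8 = 1
  <chi_5*chi_5, chi_2> = (1/8)[1*(4)*conj(1) + 1*(4)*conj(1) + 2*(0)*conj(1) + 2*(0)*conj(-1) + 2*(0)*conj(-1)]
      = (1/8)[(4) + (4) + (0) + (0) + (0)] = 8/8 = 1
  <chi_5*chi_5, chi_3> = (1/8)[1*(4)*conj(1) + 1*(4)*conj(1) + 2*(0)*conj(-1) + 2*(0)*conj(1) + 2*(0)*conj(-1)]
      = (1/8)[(4) + (4) + (0) + (0) + (0)] = 8/8 = 1
  <chi_5*chi_5, chi_4> = (1/8)[1*(4)*conj(1) + 1*(4)*conj(1) + 2*(0)*conj(-1) + 2*(0)*conj(-1) + 2*(0)*conj(1)]
      = (1/8)[(4) + (4) + (0) + (0) + (0)] = 8/8 = 1
  <chi_5*chi_5, chi_5> = (1/8)[1*(4)*conj(2) + 1*(4)*conj(-2) + 2*(0)*conj(0) + 2*(0)*conj(0) + 2*(0)*conj(0)]
      = (1/8)[(8) + (-8) + (0) + (0) + (0)] = 0/8 = 0
Hence the multiplicities are chi_1: 1, chi_2: 1, chi_3: 1, chi_4: 1. Dimension check: dim(chi_5)*dim(chi_5) = 2*2 = 4 and sum (mult * dim) = 1*1 + 1*1 + 1*1 + 1*1 = 4.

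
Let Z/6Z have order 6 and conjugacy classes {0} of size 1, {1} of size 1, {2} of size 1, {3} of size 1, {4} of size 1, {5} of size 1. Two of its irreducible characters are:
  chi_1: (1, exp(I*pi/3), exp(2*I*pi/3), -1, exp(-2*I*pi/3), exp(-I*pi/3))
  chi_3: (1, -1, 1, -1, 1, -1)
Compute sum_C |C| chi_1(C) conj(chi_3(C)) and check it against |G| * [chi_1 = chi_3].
Sum = 0; so <chi_1, chi_3> = 0 (distinct irreducibles are orthogonal).

Why: Compute term by term over conjugacy classes (|C| * chi_1(C) * conj(chi_3(C))):
  1*(1)*conj(1) + 1*(exp(I*pi/3))*conj(-1) + 1*(exp(2*I*pi/3))*conj(1) + 1*(-1)*conj(-1) + 1*(exp(-2*I*pi/3))*conj(1) + 1*(exp(-I*pi/3))*conj(-1)
  = (1) + (-exp(I*pi/3)) + (exp(2*I*pi/3)) + (1) + (exp(-2*I*pi/3)) + (-exp(-I*pi/3))
  = 0.
(Exp terms are combined using exp(i*s)*conj(exp(i*t)) = exp(i*(s-t)), and sums of them are collapsed using the identity that for every m > 1 the m distinct m-th roots of unity sum to 0, e.g. 1 + exp(2*I*pi/3) + exp(-2*I*pi/3) = 0.)
Dividing by |G| = 6 gives 0/6 = 0, matching the row-orthogonality relation <chi_1, chi_3> = [chi_1 = chi_3].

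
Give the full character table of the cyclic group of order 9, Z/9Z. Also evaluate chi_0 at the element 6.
Character table of Z/9Z (irreps indexed chi_0,...,chi_8 with chi_k(m) = zeta_9^(k*m), zeta_9 = exp(2*pi*i/9)):
  irrep \ class  {0} (size 1)  {1} (size 1)    {2} (size 1)    {3} (size 1)    {4} (size 1)    {5} (size 1)    {6} (size 1)    {7} (size 1)    {8} (size 1)  
  chi_0          1             1               1               1               1               1               1               1               1             
  chi_1          1             exp(2*I*pi/9)   exp(4*I*pi/9)   exp(2*I*pi/3)   exp(8*I*pi/9)   exp(-8*I*pi/9)  exp(-2*I*pi/3)  exp(-4*I*pi/9)  exp(-2*I*pi/9)
  chi_2          1             exp(4*I*pi/9)   exp(8*I*pi/9)   exp(-2*I*pi/3)  exp(-2*I*pi/9)  exp(2*I*pi/9)   exp(2*I*pi/3)   exp(-8*I*pi/9)  exp(-4*I*pi/9)
  chi_3          1             exp(2*I*pi/3)   exp(-2*I*pi/3)  1               exp(2*I*pi/3)   exp(-2*I*pi/3)  1               exp(2*I*pi/3)   exp(-2*I*pi/3)
  chi_4          1             exp(8*I*pi/9)   exp(-2*I*pi/9)  exp(2*I*pi/3)   exp(-4*I*pi/9)  exp(4*I*pi/9)   exp(-2*I*pi/3)  exp(2*I*pi/9)   exp(-8*I*pi/9)
  chi_5          1             exp(-8*I*pi/9)  exp(2*I*pi/9)   exp(-2*I*pi/3)  exp(4*I*pi/9)   exp(-4*I*pi/9)  exp(2*I*pi/3)   exp(-2*I*pi/9)  exp(8*I*pi/9) 
  chi_6          1             exp(-2*I*pi/3)  exp(2*I*pi/3)   1               exp(-2*I*pi/3)  exp(2*I*pi/3)   1               exp(-2*I*pi/3)  exp(2*I*pi/3) 
  chi_7          1             exp(-4*I*pi/9)  exp(-8*I*pi/9)  exp(2*I*pi/3)   exp(2*I*pi/9)   exp(-2*I*pi/9)  exp(-2*I*pi/3)  exp(8*I*pi/9)   exp(4*I*pi/9) 
  chi_8          1             exp(-2*I*pi/9)  exp(-4*I*pi/9)  exp(-2*I*pi/3)  exp(-8*I*pi/9)  exp(8*I*pi/9)   exp(2*I*pi/3)   exp(4*I*pi/9)   exp(2*I*pi/9) 

Spot check: chi_0(6) = zeta_9^(0*6) = zeta_9^0 = 1.

Argument: Z/9Z is abelian, so all 9 irreducible complex representations are 1-dimensional. They are given by chi_k(m) = zeta_9^(k*m) for k = 0,...,8. Row orthogonality: sum_m chi_k(m) conj(chi_l(m)) = 9 * [k = l].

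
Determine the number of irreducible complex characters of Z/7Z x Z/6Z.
42

Why: The number of irreducible complex representations of a finite group equals its number of conjugacy classes. Z/7Z x Z/6Z is abelian of order 42, so every element is its own conjugacy class: 42 classes, so Z/7Z x Z/6Z (order 42) has exactly 42 irreducible complex representations.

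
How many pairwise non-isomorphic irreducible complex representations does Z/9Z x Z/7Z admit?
63

Details: The number of irreducible complex representations of a finite group equals its number of conjugacy classes. Z/9Z x Z/7Z is abelian of order 63, so every element is its own conjugacy class: 63 classes, so Z/9Z x Z/7Z (order 63) has exactly 63 irreducible complex representations.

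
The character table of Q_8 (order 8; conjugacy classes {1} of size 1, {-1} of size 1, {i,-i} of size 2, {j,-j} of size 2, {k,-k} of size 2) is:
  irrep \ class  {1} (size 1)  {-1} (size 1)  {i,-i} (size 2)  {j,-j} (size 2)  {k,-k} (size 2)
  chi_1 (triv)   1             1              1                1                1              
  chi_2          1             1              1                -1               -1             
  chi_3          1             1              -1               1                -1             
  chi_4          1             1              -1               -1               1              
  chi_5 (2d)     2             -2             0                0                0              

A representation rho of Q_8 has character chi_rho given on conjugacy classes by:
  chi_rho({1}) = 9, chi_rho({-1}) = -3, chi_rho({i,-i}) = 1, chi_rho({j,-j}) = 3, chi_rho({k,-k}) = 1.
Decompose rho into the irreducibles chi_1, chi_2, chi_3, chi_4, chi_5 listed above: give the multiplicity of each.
Multiplicities: chi_1: 2, chi_2: 0, chi_3: 1, chi_4: 0, chi_5: 3.

Reasoning: Use <chi_rho, chi> = (1/|G|) sum_C |C| * chi_rho(C) * conj(chi(C)) with |G| = 8 for each irreducible chi in the table:
  <chi_rho, chi_1> = (1/8)[1*(9)*conj(1) + 1*(-3)*conj(1) + 2*(1)*conj(1) + 2*(3)*conj(1) + 2*(1)*conj(1)]
      = (1/8)[(9) + (-3) + (2) + (6) + (2)] = 16/8 = 2
  <chi_rho, chi_2> = (1/8)[1*(9)*conj(1) + 1*(-3)*conj(1) + 2*(1)*conj(1) + 2*(3)*conj(-1) + 2*(1)*conj(-1)]
      = (1/8)[(9) + (-3) + (2) + (-6) + (-2)] = 0/8 = 0
  <chi_rho, chi_3> = (1/8)[1*(9)*conj(1) + 1*(-3)*conj(1) + 2*(1)*conj(-1) + 2*(3)*conj(1) + 2*(1)*conj(-1)]
      = (1/8)[(9) + (-3) + (-2) + (6) + (-2)] = 8/8 = 1
  <chi_rho, chi_4> = (1/8)[1*(9)*conj(1) + 1*(-3)*conj(1) + 2*(1)*conj(-1) + 2*(3)*conj(-1) + 2*(1)*conj(1)]
      = (1/8)[(9) + (-3) + (-2) + (-6) + (2)] = 0/8 = 0
  <chi_rho, chi_5> = (1/8)[1*(9)*conj(2) + 1*(-3)*conj(-2) + 2*(1)*conj(0) + 2*(3)*conj(0) + 2*(1)*conj(0)]
      = (1/8)[(18) + (6) + (0) + (0) + (0)] = 24/8 = 3
Dimension check: dim(rho) = sum (mult * dim) = 2*1 + 0*1 + 1*1 + 0*1 + 3*2 = 9 = chi_rho(e) = 9.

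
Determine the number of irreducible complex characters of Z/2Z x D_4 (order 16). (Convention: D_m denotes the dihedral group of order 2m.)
10

The number of irreducible complex representations of a finite group equals its number of conjugacy classes. For a direct product, #classes(G x H) = #classes(G) * #classes(H). Z/2Z has 2 classes (abelian), D_4 has 5 classes, so 2 * 5 = 10, so Z/2Z x D_4 (order 16) has exactly 10 irreducible complex representations.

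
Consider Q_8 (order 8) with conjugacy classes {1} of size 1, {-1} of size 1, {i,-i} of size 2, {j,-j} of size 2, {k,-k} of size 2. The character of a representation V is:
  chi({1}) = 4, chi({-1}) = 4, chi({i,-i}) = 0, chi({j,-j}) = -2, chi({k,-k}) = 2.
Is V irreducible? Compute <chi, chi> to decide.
Not irreducible (reducible): <chi, chi> = 6 > 1.

Justification: <chi, chi> = (1/|G|) sum_C |C| * |chi(C)|^2 = (1/8)[1*|4|^2 + 1*|4|^2 + 2*|0|^2 + 2*|-2|^2 + 2*|2|^2]
  = (1/8)[(16) + (16) + (0) + (8) + (8)] = 48/8 = 6.
A character is irreducible iff <chi, chi> = 1, so this representation is reducible.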